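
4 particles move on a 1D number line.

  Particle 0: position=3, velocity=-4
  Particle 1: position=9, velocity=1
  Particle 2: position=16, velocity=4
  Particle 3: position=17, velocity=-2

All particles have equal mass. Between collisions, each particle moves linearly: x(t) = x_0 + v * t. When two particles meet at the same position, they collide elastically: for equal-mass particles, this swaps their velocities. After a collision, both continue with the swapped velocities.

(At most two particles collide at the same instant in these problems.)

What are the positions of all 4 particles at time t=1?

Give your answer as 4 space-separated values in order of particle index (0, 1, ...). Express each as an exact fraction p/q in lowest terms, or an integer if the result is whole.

Collision at t=1/6: particles 2 and 3 swap velocities; positions: p0=7/3 p1=55/6 p2=50/3 p3=50/3; velocities now: v0=-4 v1=1 v2=-2 v3=4
Advance to t=1 (no further collisions before then); velocities: v0=-4 v1=1 v2=-2 v3=4; positions = -1 10 15 20

Answer: -1 10 15 20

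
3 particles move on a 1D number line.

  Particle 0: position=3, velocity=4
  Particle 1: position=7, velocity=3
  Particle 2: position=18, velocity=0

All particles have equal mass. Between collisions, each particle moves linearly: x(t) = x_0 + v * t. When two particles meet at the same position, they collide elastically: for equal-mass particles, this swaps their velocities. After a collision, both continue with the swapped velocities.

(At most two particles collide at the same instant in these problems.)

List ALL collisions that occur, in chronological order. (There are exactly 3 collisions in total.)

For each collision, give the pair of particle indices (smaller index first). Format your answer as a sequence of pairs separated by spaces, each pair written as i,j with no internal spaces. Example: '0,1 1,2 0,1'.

Answer: 1,2 0,1 1,2

Derivation:
Collision at t=11/3: particles 1 and 2 swap velocities; positions: p0=53/3 p1=18 p2=18; velocities now: v0=4 v1=0 v2=3
Collision at t=15/4: particles 0 and 1 swap velocities; positions: p0=18 p1=18 p2=73/4; velocities now: v0=0 v1=4 v2=3
Collision at t=4: particles 1 and 2 swap velocities; positions: p0=18 p1=19 p2=19; velocities now: v0=0 v1=3 v2=4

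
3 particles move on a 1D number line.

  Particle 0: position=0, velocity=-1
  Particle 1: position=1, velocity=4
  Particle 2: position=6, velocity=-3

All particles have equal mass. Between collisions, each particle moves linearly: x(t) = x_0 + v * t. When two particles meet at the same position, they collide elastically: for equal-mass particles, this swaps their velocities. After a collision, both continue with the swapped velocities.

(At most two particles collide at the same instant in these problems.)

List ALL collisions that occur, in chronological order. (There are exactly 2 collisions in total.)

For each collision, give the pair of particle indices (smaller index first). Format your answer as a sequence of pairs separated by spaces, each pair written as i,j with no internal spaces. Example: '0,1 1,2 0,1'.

Answer: 1,2 0,1

Derivation:
Collision at t=5/7: particles 1 and 2 swap velocities; positions: p0=-5/7 p1=27/7 p2=27/7; velocities now: v0=-1 v1=-3 v2=4
Collision at t=3: particles 0 and 1 swap velocities; positions: p0=-3 p1=-3 p2=13; velocities now: v0=-3 v1=-1 v2=4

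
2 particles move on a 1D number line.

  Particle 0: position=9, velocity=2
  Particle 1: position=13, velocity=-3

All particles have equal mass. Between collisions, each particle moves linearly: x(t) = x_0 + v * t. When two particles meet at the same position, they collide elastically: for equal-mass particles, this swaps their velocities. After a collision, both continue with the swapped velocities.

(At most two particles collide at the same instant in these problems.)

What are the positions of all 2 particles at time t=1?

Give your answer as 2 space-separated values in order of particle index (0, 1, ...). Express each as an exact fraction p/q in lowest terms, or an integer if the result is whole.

Answer: 10 11

Derivation:
Collision at t=4/5: particles 0 and 1 swap velocities; positions: p0=53/5 p1=53/5; velocities now: v0=-3 v1=2
Advance to t=1 (no further collisions before then); velocities: v0=-3 v1=2; positions = 10 11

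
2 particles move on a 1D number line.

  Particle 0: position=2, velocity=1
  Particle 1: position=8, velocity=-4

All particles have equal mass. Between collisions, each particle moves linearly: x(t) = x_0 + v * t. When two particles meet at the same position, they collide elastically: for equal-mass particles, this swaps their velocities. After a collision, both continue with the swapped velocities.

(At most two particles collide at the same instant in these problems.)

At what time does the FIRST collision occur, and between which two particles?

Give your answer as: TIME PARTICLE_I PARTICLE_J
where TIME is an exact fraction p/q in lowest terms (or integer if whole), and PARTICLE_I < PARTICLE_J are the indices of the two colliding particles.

Pair (0,1): pos 2,8 vel 1,-4 -> gap=6, closing at 5/unit, collide at t=6/5
Earliest collision: t=6/5 between 0 and 1

Answer: 6/5 0 1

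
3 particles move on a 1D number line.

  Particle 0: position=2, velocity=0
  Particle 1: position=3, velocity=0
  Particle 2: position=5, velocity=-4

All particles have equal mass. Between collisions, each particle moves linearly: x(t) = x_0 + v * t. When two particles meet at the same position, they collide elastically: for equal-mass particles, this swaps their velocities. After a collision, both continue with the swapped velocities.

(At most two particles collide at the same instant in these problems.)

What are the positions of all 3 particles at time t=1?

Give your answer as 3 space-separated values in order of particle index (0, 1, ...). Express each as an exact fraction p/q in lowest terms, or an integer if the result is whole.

Answer: 1 2 3

Derivation:
Collision at t=1/2: particles 1 and 2 swap velocities; positions: p0=2 p1=3 p2=3; velocities now: v0=0 v1=-4 v2=0
Collision at t=3/4: particles 0 and 1 swap velocities; positions: p0=2 p1=2 p2=3; velocities now: v0=-4 v1=0 v2=0
Advance to t=1 (no further collisions before then); velocities: v0=-4 v1=0 v2=0; positions = 1 2 3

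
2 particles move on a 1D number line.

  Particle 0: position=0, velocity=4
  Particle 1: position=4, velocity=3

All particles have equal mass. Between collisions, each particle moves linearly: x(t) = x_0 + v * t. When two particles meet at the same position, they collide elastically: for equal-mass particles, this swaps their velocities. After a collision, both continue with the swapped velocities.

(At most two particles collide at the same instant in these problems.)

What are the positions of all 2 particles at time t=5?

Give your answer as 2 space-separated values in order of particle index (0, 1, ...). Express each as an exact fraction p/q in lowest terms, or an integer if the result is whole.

Answer: 19 20

Derivation:
Collision at t=4: particles 0 and 1 swap velocities; positions: p0=16 p1=16; velocities now: v0=3 v1=4
Advance to t=5 (no further collisions before then); velocities: v0=3 v1=4; positions = 19 20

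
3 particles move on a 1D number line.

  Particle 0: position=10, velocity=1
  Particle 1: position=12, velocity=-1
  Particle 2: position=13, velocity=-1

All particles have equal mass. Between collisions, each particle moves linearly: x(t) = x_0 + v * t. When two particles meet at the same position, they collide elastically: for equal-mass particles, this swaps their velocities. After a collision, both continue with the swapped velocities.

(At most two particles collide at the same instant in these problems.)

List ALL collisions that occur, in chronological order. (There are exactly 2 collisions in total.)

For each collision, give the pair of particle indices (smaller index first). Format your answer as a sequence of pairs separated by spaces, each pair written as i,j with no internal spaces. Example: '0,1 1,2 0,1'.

Collision at t=1: particles 0 and 1 swap velocities; positions: p0=11 p1=11 p2=12; velocities now: v0=-1 v1=1 v2=-1
Collision at t=3/2: particles 1 and 2 swap velocities; positions: p0=21/2 p1=23/2 p2=23/2; velocities now: v0=-1 v1=-1 v2=1

Answer: 0,1 1,2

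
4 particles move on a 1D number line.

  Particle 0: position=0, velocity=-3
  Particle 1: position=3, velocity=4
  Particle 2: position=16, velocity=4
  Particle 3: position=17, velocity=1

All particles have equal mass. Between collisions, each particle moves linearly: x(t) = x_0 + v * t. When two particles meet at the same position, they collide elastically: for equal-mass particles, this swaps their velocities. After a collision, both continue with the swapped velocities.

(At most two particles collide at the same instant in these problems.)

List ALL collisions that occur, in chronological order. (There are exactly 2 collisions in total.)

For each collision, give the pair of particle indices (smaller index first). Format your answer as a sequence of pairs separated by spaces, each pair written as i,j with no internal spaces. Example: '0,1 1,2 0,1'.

Answer: 2,3 1,2

Derivation:
Collision at t=1/3: particles 2 and 3 swap velocities; positions: p0=-1 p1=13/3 p2=52/3 p3=52/3; velocities now: v0=-3 v1=4 v2=1 v3=4
Collision at t=14/3: particles 1 and 2 swap velocities; positions: p0=-14 p1=65/3 p2=65/3 p3=104/3; velocities now: v0=-3 v1=1 v2=4 v3=4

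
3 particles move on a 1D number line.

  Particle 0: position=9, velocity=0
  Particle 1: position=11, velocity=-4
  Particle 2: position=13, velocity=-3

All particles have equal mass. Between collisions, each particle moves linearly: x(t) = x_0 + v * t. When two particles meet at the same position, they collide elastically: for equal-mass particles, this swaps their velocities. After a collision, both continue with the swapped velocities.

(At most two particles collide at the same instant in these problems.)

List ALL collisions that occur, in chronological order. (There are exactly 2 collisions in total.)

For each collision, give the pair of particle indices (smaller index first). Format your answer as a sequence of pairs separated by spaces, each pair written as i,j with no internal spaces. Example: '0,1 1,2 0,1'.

Answer: 0,1 1,2

Derivation:
Collision at t=1/2: particles 0 and 1 swap velocities; positions: p0=9 p1=9 p2=23/2; velocities now: v0=-4 v1=0 v2=-3
Collision at t=4/3: particles 1 and 2 swap velocities; positions: p0=17/3 p1=9 p2=9; velocities now: v0=-4 v1=-3 v2=0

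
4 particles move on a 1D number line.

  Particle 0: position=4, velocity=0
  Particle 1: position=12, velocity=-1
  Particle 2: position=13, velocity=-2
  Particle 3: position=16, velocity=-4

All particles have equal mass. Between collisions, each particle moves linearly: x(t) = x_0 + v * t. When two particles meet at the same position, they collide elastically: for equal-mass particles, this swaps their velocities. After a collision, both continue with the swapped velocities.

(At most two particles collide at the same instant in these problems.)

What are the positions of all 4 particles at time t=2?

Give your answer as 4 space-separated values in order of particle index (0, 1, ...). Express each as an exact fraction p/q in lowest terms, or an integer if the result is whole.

Collision at t=1: particles 1 and 2 swap velocities; positions: p0=4 p1=11 p2=11 p3=12; velocities now: v0=0 v1=-2 v2=-1 v3=-4
Collision at t=4/3: particles 2 and 3 swap velocities; positions: p0=4 p1=31/3 p2=32/3 p3=32/3; velocities now: v0=0 v1=-2 v2=-4 v3=-1
Collision at t=3/2: particles 1 and 2 swap velocities; positions: p0=4 p1=10 p2=10 p3=21/2; velocities now: v0=0 v1=-4 v2=-2 v3=-1
Advance to t=2 (no further collisions before then); velocities: v0=0 v1=-4 v2=-2 v3=-1; positions = 4 8 9 10

Answer: 4 8 9 10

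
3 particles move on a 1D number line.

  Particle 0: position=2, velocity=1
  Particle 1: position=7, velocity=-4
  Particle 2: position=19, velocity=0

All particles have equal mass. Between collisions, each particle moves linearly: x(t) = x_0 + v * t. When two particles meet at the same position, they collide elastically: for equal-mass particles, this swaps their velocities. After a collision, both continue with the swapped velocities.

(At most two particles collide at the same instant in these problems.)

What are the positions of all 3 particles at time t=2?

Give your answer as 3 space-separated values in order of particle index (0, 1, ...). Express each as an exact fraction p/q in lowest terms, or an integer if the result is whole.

Answer: -1 4 19

Derivation:
Collision at t=1: particles 0 and 1 swap velocities; positions: p0=3 p1=3 p2=19; velocities now: v0=-4 v1=1 v2=0
Advance to t=2 (no further collisions before then); velocities: v0=-4 v1=1 v2=0; positions = -1 4 19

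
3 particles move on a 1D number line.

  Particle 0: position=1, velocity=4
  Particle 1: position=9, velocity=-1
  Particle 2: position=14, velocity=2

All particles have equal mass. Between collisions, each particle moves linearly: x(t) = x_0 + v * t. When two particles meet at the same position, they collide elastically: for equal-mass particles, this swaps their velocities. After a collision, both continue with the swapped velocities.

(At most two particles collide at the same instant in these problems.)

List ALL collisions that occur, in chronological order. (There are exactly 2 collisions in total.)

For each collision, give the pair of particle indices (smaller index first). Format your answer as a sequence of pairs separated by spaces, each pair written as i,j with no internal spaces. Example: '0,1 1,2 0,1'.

Answer: 0,1 1,2

Derivation:
Collision at t=8/5: particles 0 and 1 swap velocities; positions: p0=37/5 p1=37/5 p2=86/5; velocities now: v0=-1 v1=4 v2=2
Collision at t=13/2: particles 1 and 2 swap velocities; positions: p0=5/2 p1=27 p2=27; velocities now: v0=-1 v1=2 v2=4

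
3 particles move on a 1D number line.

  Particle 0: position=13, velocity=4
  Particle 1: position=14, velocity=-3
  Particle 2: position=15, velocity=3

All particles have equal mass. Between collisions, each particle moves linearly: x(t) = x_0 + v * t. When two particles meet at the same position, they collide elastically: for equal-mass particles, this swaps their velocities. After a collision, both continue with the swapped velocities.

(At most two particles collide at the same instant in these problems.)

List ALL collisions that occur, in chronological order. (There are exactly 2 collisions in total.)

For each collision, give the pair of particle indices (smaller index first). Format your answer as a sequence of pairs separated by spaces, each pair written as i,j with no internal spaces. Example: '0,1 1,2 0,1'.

Collision at t=1/7: particles 0 and 1 swap velocities; positions: p0=95/7 p1=95/7 p2=108/7; velocities now: v0=-3 v1=4 v2=3
Collision at t=2: particles 1 and 2 swap velocities; positions: p0=8 p1=21 p2=21; velocities now: v0=-3 v1=3 v2=4

Answer: 0,1 1,2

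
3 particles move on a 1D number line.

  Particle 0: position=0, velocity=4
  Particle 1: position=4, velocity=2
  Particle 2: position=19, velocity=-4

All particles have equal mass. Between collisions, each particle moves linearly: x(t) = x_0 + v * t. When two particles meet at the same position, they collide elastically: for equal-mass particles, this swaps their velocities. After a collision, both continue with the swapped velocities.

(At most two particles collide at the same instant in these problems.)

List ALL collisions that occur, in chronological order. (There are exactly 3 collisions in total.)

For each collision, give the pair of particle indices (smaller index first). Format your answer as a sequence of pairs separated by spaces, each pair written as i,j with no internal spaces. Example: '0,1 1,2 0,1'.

Collision at t=2: particles 0 and 1 swap velocities; positions: p0=8 p1=8 p2=11; velocities now: v0=2 v1=4 v2=-4
Collision at t=19/8: particles 1 and 2 swap velocities; positions: p0=35/4 p1=19/2 p2=19/2; velocities now: v0=2 v1=-4 v2=4
Collision at t=5/2: particles 0 and 1 swap velocities; positions: p0=9 p1=9 p2=10; velocities now: v0=-4 v1=2 v2=4

Answer: 0,1 1,2 0,1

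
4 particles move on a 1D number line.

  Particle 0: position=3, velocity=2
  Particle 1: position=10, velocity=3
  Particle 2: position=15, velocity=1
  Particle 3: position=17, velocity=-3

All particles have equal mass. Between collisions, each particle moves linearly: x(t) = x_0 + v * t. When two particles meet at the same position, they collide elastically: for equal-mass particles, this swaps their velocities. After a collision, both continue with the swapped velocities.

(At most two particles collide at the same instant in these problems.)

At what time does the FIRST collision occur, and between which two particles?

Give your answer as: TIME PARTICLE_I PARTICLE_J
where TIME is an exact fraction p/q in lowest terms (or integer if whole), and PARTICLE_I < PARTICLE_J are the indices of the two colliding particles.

Answer: 1/2 2 3

Derivation:
Pair (0,1): pos 3,10 vel 2,3 -> not approaching (rel speed -1 <= 0)
Pair (1,2): pos 10,15 vel 3,1 -> gap=5, closing at 2/unit, collide at t=5/2
Pair (2,3): pos 15,17 vel 1,-3 -> gap=2, closing at 4/unit, collide at t=1/2
Earliest collision: t=1/2 between 2 and 3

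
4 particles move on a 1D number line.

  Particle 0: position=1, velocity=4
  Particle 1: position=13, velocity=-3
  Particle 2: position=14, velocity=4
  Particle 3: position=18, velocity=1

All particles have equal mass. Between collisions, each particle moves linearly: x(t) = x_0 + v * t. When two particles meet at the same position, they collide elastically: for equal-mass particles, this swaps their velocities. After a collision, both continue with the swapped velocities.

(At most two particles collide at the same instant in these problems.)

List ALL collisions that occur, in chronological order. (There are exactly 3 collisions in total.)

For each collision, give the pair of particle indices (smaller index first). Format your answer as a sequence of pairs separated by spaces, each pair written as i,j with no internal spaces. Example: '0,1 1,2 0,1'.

Answer: 2,3 0,1 1,2

Derivation:
Collision at t=4/3: particles 2 and 3 swap velocities; positions: p0=19/3 p1=9 p2=58/3 p3=58/3; velocities now: v0=4 v1=-3 v2=1 v3=4
Collision at t=12/7: particles 0 and 1 swap velocities; positions: p0=55/7 p1=55/7 p2=138/7 p3=146/7; velocities now: v0=-3 v1=4 v2=1 v3=4
Collision at t=17/3: particles 1 and 2 swap velocities; positions: p0=-4 p1=71/3 p2=71/3 p3=110/3; velocities now: v0=-3 v1=1 v2=4 v3=4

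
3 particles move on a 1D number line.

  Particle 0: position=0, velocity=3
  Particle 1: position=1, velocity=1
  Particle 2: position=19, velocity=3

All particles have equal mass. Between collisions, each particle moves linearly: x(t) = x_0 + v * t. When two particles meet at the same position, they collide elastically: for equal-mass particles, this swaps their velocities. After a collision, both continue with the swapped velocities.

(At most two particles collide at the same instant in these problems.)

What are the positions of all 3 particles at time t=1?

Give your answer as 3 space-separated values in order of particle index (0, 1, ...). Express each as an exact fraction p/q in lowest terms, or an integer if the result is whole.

Answer: 2 3 22

Derivation:
Collision at t=1/2: particles 0 and 1 swap velocities; positions: p0=3/2 p1=3/2 p2=41/2; velocities now: v0=1 v1=3 v2=3
Advance to t=1 (no further collisions before then); velocities: v0=1 v1=3 v2=3; positions = 2 3 22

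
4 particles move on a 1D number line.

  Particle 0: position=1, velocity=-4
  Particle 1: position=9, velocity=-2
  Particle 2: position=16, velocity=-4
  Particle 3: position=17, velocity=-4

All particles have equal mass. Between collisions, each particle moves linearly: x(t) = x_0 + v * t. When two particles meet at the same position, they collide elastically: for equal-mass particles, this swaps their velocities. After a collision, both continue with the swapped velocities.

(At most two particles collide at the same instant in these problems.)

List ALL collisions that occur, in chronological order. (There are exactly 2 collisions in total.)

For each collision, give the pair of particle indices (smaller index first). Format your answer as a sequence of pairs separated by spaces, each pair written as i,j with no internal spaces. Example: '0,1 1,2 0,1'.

Collision at t=7/2: particles 1 and 2 swap velocities; positions: p0=-13 p1=2 p2=2 p3=3; velocities now: v0=-4 v1=-4 v2=-2 v3=-4
Collision at t=4: particles 2 and 3 swap velocities; positions: p0=-15 p1=0 p2=1 p3=1; velocities now: v0=-4 v1=-4 v2=-4 v3=-2

Answer: 1,2 2,3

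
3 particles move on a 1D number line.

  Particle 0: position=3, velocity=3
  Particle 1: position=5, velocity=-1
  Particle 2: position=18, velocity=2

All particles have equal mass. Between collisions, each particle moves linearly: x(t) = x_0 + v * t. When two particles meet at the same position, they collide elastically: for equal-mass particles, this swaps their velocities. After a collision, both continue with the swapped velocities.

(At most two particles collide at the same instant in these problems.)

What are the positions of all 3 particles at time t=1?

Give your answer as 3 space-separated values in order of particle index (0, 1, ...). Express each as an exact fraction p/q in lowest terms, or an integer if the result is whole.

Answer: 4 6 20

Derivation:
Collision at t=1/2: particles 0 and 1 swap velocities; positions: p0=9/2 p1=9/2 p2=19; velocities now: v0=-1 v1=3 v2=2
Advance to t=1 (no further collisions before then); velocities: v0=-1 v1=3 v2=2; positions = 4 6 20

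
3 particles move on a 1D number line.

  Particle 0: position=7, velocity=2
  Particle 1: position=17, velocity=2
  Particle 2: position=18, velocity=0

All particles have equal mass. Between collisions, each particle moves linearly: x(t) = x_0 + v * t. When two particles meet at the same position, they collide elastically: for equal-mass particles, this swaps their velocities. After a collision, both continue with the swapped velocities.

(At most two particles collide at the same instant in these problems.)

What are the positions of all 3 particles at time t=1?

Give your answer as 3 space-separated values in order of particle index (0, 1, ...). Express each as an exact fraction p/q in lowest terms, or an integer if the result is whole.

Answer: 9 18 19

Derivation:
Collision at t=1/2: particles 1 and 2 swap velocities; positions: p0=8 p1=18 p2=18; velocities now: v0=2 v1=0 v2=2
Advance to t=1 (no further collisions before then); velocities: v0=2 v1=0 v2=2; positions = 9 18 19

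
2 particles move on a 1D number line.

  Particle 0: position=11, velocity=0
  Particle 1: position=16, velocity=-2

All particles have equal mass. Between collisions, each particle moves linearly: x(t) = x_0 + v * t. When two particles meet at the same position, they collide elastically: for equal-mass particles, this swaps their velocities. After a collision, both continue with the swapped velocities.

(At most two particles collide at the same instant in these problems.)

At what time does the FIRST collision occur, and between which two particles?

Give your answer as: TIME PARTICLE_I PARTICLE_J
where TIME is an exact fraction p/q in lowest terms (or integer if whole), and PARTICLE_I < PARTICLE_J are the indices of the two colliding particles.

Answer: 5/2 0 1

Derivation:
Pair (0,1): pos 11,16 vel 0,-2 -> gap=5, closing at 2/unit, collide at t=5/2
Earliest collision: t=5/2 between 0 and 1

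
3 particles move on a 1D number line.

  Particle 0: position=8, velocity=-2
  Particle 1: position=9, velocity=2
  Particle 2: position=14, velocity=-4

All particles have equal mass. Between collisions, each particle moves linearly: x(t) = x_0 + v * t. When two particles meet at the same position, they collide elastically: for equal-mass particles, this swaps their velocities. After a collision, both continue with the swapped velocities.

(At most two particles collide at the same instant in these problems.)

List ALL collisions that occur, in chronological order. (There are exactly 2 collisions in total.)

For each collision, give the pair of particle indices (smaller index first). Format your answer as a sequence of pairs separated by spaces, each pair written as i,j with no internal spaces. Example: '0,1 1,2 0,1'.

Collision at t=5/6: particles 1 and 2 swap velocities; positions: p0=19/3 p1=32/3 p2=32/3; velocities now: v0=-2 v1=-4 v2=2
Collision at t=3: particles 0 and 1 swap velocities; positions: p0=2 p1=2 p2=15; velocities now: v0=-4 v1=-2 v2=2

Answer: 1,2 0,1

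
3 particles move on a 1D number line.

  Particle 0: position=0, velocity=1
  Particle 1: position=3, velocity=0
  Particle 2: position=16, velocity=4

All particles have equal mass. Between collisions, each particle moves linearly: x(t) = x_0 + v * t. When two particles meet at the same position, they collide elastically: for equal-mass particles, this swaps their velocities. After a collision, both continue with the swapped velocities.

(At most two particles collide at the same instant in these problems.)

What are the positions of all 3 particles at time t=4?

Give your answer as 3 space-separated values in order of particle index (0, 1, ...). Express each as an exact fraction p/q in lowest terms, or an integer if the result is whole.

Collision at t=3: particles 0 and 1 swap velocities; positions: p0=3 p1=3 p2=28; velocities now: v0=0 v1=1 v2=4
Advance to t=4 (no further collisions before then); velocities: v0=0 v1=1 v2=4; positions = 3 4 32

Answer: 3 4 32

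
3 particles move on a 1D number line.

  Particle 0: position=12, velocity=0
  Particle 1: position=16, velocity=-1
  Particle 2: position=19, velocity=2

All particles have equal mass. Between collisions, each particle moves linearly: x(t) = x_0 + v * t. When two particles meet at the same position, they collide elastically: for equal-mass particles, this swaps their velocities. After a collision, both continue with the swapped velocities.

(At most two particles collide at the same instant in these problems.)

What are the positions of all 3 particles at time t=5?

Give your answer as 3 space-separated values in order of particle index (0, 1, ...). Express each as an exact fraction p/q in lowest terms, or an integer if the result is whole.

Answer: 11 12 29

Derivation:
Collision at t=4: particles 0 and 1 swap velocities; positions: p0=12 p1=12 p2=27; velocities now: v0=-1 v1=0 v2=2
Advance to t=5 (no further collisions before then); velocities: v0=-1 v1=0 v2=2; positions = 11 12 29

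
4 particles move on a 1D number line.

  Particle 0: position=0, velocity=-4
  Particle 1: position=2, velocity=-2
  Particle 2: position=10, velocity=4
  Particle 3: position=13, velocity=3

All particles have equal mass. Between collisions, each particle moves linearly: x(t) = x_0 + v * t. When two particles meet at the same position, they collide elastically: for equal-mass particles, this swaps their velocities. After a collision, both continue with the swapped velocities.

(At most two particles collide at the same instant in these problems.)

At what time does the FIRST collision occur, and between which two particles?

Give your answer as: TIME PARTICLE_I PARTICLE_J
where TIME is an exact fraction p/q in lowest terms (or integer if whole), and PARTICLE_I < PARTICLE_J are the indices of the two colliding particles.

Pair (0,1): pos 0,2 vel -4,-2 -> not approaching (rel speed -2 <= 0)
Pair (1,2): pos 2,10 vel -2,4 -> not approaching (rel speed -6 <= 0)
Pair (2,3): pos 10,13 vel 4,3 -> gap=3, closing at 1/unit, collide at t=3
Earliest collision: t=3 between 2 and 3

Answer: 3 2 3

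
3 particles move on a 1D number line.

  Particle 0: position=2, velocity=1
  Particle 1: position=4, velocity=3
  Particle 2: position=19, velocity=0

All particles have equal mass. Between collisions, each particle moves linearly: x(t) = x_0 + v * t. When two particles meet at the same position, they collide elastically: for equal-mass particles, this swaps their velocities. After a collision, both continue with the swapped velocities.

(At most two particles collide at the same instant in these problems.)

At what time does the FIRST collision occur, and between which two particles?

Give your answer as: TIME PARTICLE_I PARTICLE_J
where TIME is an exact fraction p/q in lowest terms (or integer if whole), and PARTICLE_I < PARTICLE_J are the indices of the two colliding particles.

Pair (0,1): pos 2,4 vel 1,3 -> not approaching (rel speed -2 <= 0)
Pair (1,2): pos 4,19 vel 3,0 -> gap=15, closing at 3/unit, collide at t=5
Earliest collision: t=5 between 1 and 2

Answer: 5 1 2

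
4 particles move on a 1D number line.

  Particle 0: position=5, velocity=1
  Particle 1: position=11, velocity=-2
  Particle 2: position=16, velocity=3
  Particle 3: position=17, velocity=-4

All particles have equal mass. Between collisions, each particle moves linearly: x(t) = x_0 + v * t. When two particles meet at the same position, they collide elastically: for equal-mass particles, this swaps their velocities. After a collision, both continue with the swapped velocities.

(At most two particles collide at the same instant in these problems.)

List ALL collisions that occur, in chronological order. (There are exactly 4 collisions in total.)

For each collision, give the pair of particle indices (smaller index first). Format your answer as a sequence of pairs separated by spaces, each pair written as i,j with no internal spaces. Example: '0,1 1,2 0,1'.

Collision at t=1/7: particles 2 and 3 swap velocities; positions: p0=36/7 p1=75/7 p2=115/7 p3=115/7; velocities now: v0=1 v1=-2 v2=-4 v3=3
Collision at t=2: particles 0 and 1 swap velocities; positions: p0=7 p1=7 p2=9 p3=22; velocities now: v0=-2 v1=1 v2=-4 v3=3
Collision at t=12/5: particles 1 and 2 swap velocities; positions: p0=31/5 p1=37/5 p2=37/5 p3=116/5; velocities now: v0=-2 v1=-4 v2=1 v3=3
Collision at t=3: particles 0 and 1 swap velocities; positions: p0=5 p1=5 p2=8 p3=25; velocities now: v0=-4 v1=-2 v2=1 v3=3

Answer: 2,3 0,1 1,2 0,1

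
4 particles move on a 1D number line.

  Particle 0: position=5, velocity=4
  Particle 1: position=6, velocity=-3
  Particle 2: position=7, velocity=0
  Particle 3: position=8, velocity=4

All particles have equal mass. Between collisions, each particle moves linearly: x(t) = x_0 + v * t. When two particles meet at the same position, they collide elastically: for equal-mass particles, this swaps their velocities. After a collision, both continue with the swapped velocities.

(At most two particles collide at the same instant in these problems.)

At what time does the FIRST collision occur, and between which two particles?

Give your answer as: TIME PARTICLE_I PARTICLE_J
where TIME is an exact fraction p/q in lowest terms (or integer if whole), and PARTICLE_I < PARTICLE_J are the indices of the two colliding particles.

Answer: 1/7 0 1

Derivation:
Pair (0,1): pos 5,6 vel 4,-3 -> gap=1, closing at 7/unit, collide at t=1/7
Pair (1,2): pos 6,7 vel -3,0 -> not approaching (rel speed -3 <= 0)
Pair (2,3): pos 7,8 vel 0,4 -> not approaching (rel speed -4 <= 0)
Earliest collision: t=1/7 between 0 and 1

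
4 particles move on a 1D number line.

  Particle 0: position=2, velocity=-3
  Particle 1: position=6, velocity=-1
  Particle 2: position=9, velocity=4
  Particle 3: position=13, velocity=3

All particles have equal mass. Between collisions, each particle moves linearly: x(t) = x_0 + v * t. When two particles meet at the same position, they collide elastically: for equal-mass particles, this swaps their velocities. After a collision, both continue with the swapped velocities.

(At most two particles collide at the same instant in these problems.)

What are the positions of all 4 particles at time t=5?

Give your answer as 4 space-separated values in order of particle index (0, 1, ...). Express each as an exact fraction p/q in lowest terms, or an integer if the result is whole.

Answer: -13 1 28 29

Derivation:
Collision at t=4: particles 2 and 3 swap velocities; positions: p0=-10 p1=2 p2=25 p3=25; velocities now: v0=-3 v1=-1 v2=3 v3=4
Advance to t=5 (no further collisions before then); velocities: v0=-3 v1=-1 v2=3 v3=4; positions = -13 1 28 29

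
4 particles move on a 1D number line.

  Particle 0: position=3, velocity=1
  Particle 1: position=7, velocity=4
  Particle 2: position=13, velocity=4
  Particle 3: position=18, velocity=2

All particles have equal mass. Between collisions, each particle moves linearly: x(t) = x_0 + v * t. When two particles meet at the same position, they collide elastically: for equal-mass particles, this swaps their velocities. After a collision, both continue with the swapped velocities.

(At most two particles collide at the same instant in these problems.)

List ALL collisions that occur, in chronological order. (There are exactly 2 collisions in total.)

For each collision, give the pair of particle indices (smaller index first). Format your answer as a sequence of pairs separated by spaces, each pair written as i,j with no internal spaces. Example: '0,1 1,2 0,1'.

Collision at t=5/2: particles 2 and 3 swap velocities; positions: p0=11/2 p1=17 p2=23 p3=23; velocities now: v0=1 v1=4 v2=2 v3=4
Collision at t=11/2: particles 1 and 2 swap velocities; positions: p0=17/2 p1=29 p2=29 p3=35; velocities now: v0=1 v1=2 v2=4 v3=4

Answer: 2,3 1,2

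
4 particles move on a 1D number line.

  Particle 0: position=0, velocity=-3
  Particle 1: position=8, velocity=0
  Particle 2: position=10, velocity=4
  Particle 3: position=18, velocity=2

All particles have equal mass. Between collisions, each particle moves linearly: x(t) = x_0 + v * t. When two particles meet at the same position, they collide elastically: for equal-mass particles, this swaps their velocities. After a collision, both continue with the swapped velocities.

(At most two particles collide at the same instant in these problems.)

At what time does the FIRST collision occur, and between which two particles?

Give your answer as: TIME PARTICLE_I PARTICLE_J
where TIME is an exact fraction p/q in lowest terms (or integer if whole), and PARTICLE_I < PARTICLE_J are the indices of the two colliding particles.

Answer: 4 2 3

Derivation:
Pair (0,1): pos 0,8 vel -3,0 -> not approaching (rel speed -3 <= 0)
Pair (1,2): pos 8,10 vel 0,4 -> not approaching (rel speed -4 <= 0)
Pair (2,3): pos 10,18 vel 4,2 -> gap=8, closing at 2/unit, collide at t=4
Earliest collision: t=4 between 2 and 3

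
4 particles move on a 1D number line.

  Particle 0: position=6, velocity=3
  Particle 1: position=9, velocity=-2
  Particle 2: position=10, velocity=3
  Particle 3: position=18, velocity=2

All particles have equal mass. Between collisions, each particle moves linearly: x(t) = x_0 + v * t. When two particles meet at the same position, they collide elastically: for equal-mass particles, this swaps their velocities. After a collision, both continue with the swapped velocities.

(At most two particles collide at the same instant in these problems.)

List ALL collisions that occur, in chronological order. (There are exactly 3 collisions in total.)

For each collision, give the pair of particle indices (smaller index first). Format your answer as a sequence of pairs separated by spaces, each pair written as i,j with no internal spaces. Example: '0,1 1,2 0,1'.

Collision at t=3/5: particles 0 and 1 swap velocities; positions: p0=39/5 p1=39/5 p2=59/5 p3=96/5; velocities now: v0=-2 v1=3 v2=3 v3=2
Collision at t=8: particles 2 and 3 swap velocities; positions: p0=-7 p1=30 p2=34 p3=34; velocities now: v0=-2 v1=3 v2=2 v3=3
Collision at t=12: particles 1 and 2 swap velocities; positions: p0=-15 p1=42 p2=42 p3=46; velocities now: v0=-2 v1=2 v2=3 v3=3

Answer: 0,1 2,3 1,2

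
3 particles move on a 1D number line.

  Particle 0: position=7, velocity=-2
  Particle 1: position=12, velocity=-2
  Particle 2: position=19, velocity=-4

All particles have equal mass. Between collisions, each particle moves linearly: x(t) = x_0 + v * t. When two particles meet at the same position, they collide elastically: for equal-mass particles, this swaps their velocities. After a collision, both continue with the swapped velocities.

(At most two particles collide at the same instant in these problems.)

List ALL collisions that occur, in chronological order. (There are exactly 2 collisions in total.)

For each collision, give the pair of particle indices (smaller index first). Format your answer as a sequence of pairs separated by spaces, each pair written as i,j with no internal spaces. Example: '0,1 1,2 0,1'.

Answer: 1,2 0,1

Derivation:
Collision at t=7/2: particles 1 and 2 swap velocities; positions: p0=0 p1=5 p2=5; velocities now: v0=-2 v1=-4 v2=-2
Collision at t=6: particles 0 and 1 swap velocities; positions: p0=-5 p1=-5 p2=0; velocities now: v0=-4 v1=-2 v2=-2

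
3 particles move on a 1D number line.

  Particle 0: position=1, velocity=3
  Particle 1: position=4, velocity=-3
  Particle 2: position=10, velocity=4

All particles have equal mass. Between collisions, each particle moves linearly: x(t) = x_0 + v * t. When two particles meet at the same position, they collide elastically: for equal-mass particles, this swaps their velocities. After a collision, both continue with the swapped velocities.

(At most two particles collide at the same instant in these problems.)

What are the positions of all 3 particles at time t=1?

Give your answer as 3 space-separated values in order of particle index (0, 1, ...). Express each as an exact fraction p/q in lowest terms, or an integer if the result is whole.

Collision at t=1/2: particles 0 and 1 swap velocities; positions: p0=5/2 p1=5/2 p2=12; velocities now: v0=-3 v1=3 v2=4
Advance to t=1 (no further collisions before then); velocities: v0=-3 v1=3 v2=4; positions = 1 4 14

Answer: 1 4 14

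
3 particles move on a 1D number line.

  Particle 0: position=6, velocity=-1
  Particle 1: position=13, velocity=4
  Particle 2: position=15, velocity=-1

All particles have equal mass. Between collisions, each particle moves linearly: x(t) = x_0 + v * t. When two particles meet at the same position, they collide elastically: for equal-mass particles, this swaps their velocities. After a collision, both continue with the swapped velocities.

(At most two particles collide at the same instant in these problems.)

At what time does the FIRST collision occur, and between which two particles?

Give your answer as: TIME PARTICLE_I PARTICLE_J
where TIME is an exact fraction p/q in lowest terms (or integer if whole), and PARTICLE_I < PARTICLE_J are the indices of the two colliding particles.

Pair (0,1): pos 6,13 vel -1,4 -> not approaching (rel speed -5 <= 0)
Pair (1,2): pos 13,15 vel 4,-1 -> gap=2, closing at 5/unit, collide at t=2/5
Earliest collision: t=2/5 between 1 and 2

Answer: 2/5 1 2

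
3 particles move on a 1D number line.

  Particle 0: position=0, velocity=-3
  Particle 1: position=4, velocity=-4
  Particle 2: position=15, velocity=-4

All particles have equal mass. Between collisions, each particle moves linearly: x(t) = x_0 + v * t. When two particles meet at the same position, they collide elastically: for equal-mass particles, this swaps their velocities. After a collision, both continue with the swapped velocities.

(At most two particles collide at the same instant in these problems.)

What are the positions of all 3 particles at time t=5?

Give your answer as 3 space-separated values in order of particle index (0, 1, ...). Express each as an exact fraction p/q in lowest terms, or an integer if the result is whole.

Collision at t=4: particles 0 and 1 swap velocities; positions: p0=-12 p1=-12 p2=-1; velocities now: v0=-4 v1=-3 v2=-4
Advance to t=5 (no further collisions before then); velocities: v0=-4 v1=-3 v2=-4; positions = -16 -15 -5

Answer: -16 -15 -5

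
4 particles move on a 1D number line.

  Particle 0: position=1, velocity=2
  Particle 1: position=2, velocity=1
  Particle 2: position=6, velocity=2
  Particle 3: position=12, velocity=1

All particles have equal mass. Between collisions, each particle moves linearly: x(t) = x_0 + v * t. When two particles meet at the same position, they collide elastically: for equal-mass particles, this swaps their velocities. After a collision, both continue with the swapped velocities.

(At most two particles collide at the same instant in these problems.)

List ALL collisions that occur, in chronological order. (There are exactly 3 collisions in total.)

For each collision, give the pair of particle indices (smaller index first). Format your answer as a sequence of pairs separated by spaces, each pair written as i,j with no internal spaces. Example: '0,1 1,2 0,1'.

Collision at t=1: particles 0 and 1 swap velocities; positions: p0=3 p1=3 p2=8 p3=13; velocities now: v0=1 v1=2 v2=2 v3=1
Collision at t=6: particles 2 and 3 swap velocities; positions: p0=8 p1=13 p2=18 p3=18; velocities now: v0=1 v1=2 v2=1 v3=2
Collision at t=11: particles 1 and 2 swap velocities; positions: p0=13 p1=23 p2=23 p3=28; velocities now: v0=1 v1=1 v2=2 v3=2

Answer: 0,1 2,3 1,2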